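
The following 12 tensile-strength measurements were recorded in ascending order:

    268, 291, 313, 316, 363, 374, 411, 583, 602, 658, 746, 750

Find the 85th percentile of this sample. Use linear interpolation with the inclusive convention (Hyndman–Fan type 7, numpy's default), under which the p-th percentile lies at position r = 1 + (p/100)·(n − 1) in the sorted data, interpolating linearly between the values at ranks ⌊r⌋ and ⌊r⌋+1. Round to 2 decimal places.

688.80

n = 12.
r = 1 + (85/100)·(12 − 1) = 1 + 9.35 = 10.35.
Rank 10 is 658 and rank 11 is 746.
Interpolate: 658 + 0.35·(746 − 658) = 658 + 0.35·88 = 688.8.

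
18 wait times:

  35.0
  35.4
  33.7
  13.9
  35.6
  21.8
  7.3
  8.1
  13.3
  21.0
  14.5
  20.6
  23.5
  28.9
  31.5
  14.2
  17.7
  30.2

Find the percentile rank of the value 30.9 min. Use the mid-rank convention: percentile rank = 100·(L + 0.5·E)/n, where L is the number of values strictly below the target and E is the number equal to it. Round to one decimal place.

Sorted: 7.3, 8.1, 13.3, 13.9, 14.2, 14.5, 17.7, 20.6, 21.0, 21.8, 23.5, 28.9, 30.2, 31.5, 33.7, 35.0, 35.4, 35.6.
Count below 30.9: L = 13; count equal: E = 0; n = 18.
Percentile rank = 100·(13 + 0.5·0)/18 = 100·13/18 = 72.22.

72.2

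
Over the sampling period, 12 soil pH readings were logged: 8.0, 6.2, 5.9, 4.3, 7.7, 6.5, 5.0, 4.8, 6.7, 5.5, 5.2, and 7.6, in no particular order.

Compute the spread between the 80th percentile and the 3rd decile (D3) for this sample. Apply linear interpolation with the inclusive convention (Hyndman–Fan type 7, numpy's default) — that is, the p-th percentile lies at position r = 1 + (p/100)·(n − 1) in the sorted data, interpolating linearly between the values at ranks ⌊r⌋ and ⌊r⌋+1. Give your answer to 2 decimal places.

Sorted: 4.3, 4.8, 5.0, 5.2, 5.5, 5.9, 6.2, 6.5, 6.7, 7.6, 7.7, 8.0.
n = 12.
P30: r = 4.3; ranks 4–5 are 5.2, 5.5; interpolating gives 5.29.
P80: r = 9.8; ranks 9–10 are 6.7, 7.6; interpolating gives 7.42.
Difference: 7.42 − 5.29 = 2.13.

2.13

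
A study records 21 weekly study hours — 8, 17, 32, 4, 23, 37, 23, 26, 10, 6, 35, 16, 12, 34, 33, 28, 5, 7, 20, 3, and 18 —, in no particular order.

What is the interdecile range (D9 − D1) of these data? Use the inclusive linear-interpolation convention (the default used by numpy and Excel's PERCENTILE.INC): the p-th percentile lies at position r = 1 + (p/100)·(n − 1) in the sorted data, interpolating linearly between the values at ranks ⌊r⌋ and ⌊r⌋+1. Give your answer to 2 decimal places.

Sorted: 3, 4, 5, 6, 7, 8, 10, 12, 16, 17, 18, 20, 23, 23, 26, 28, 32, 33, 34, 35, 37.
n = 21.
P10: r = 3 (integer) → 5.
P90: r = 19 (integer) → 34.
Difference: 34 − 5 = 29.

29.00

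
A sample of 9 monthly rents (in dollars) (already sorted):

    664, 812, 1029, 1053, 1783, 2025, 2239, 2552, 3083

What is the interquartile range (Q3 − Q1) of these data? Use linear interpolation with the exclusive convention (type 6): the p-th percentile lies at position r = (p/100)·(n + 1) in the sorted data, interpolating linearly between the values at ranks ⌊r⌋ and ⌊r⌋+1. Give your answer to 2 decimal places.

n = 9.
P25: r = 2.5; ranks 2–3 are 812, 1029; interpolating gives 920.5.
P75: r = 7.5; ranks 7–8 are 2239, 2552; interpolating gives 2395.5.
Difference: 2395.5 − 920.5 = 1475.

1475.00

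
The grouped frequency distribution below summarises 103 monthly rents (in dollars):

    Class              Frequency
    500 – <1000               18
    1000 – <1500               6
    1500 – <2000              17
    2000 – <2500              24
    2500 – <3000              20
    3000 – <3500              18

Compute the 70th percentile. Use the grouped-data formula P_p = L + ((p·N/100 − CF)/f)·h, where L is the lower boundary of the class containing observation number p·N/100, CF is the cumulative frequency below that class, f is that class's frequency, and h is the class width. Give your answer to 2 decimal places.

N = 103; target position k = 70/100 · 103 = 72.1.
Cumulative frequencies: 18, 24, 41, 65, 85, 103.
Observation 72.1 falls in the class 2500 – <3000.
L = 2500, CF = 65, f = 20, h = 500.
P70 = 2500 + ((72.1 − 65)/20)·500 = 2500 + 177.5 = 2677.5.

2677.50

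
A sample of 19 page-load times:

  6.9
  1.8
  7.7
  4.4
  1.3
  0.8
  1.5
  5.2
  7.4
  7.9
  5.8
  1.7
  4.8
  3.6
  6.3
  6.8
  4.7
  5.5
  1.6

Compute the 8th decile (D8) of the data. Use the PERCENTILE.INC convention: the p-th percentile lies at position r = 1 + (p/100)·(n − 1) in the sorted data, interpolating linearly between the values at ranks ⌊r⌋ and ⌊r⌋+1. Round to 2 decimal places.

6.84

Sorted: 0.8, 1.3, 1.5, 1.6, 1.7, 1.8, 3.6, 4.4, 4.7, 4.8, 5.2, 5.5, 5.8, 6.3, 6.8, 6.9, 7.4, 7.7, 7.9.
n = 19.
r = 1 + (80/100)·(19 − 1) = 1 + 14.4 = 15.4.
Rank 15 is 6.8 and rank 16 is 6.9.
Interpolate: 6.8 + 0.4·(6.9 − 6.8) = 6.8 + 0.4·0.1 = 6.84.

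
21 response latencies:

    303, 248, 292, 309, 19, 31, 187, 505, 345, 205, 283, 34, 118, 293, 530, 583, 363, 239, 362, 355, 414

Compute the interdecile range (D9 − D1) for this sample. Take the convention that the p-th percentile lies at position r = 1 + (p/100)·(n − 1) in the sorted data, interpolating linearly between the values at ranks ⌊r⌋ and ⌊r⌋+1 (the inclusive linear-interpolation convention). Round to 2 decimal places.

471.00

Sorted: 19, 31, 34, 118, 187, 205, 239, 248, 283, 292, 293, 303, 309, 345, 355, 362, 363, 414, 505, 530, 583.
n = 21.
P10: r = 3 (integer) → 34.
P90: r = 19 (integer) → 505.
Difference: 505 − 34 = 471.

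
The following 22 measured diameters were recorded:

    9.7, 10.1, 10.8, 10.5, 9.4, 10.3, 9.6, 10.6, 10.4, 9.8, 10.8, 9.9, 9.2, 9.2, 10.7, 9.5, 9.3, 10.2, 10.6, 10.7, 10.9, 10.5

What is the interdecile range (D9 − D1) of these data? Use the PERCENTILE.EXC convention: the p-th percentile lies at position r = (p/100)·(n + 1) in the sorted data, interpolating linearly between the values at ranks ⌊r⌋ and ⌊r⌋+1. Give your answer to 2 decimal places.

1.57

Sorted: 9.2, 9.2, 9.3, 9.4, 9.5, 9.6, 9.7, 9.8, 9.9, 10.1, 10.2, 10.3, 10.4, 10.5, 10.5, 10.6, 10.6, 10.7, 10.7, 10.8, 10.8, 10.9.
n = 22.
P10: r = 2.3; ranks 2–3 are 9.2, 9.3; interpolating gives 9.23.
P90: r = 20.7; ranks 20–21 are 10.8, 10.8; interpolating gives 10.8.
Difference: 10.8 − 9.23 = 1.57.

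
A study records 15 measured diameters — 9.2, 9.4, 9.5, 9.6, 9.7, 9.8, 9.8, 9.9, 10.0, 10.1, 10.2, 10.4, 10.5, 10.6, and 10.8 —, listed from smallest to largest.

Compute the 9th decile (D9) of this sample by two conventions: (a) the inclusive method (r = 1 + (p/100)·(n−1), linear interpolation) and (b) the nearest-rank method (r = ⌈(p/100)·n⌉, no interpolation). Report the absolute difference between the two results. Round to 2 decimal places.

0.04

n = 15.
(a) r = 13.6; between ranks 13 (10.5) and 14 (10.6): 10.56.
(b) the nearest-rank method: rank 14 → 10.6.
|10.56 − 10.6| = 0.04.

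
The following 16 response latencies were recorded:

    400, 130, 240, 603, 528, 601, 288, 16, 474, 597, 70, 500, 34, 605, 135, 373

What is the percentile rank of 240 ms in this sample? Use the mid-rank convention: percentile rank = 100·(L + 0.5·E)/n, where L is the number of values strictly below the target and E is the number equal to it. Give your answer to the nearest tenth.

Sorted: 16, 34, 70, 130, 135, 240, 288, 373, 400, 474, 500, 528, 597, 601, 603, 605.
Count below 240: L = 5; count equal: E = 1; n = 16.
Percentile rank = 100·(5 + 0.5·1)/16 = 100·5.5/16 = 34.38.

34.4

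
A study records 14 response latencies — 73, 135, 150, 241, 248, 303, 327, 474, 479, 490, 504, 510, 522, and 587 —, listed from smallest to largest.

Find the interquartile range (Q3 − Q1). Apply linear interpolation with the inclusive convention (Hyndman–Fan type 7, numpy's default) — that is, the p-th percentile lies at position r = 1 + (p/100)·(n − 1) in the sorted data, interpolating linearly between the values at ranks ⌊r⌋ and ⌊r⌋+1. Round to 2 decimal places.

257.75

n = 14.
P25: r = 4.25; ranks 4–5 are 241, 248; interpolating gives 242.75.
P75: r = 10.75; ranks 10–11 are 490, 504; interpolating gives 500.5.
Difference: 500.5 − 242.75 = 257.75.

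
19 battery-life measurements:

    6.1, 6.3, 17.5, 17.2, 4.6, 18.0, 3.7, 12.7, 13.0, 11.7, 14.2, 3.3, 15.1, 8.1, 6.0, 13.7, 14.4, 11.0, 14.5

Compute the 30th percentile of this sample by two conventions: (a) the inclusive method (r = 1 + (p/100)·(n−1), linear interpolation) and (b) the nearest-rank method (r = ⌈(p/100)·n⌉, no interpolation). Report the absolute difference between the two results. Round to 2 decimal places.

0.72

Sorted: 3.3, 3.7, 4.6, 6.0, 6.1, 6.3, 8.1, 11.0, 11.7, 12.7, 13.0, 13.7, 14.2, 14.4, 14.5, 15.1, 17.2, 17.5, 18.0.
n = 19.
(a) r = 6.4; between ranks 6 (6.3) and 7 (8.1): 7.02.
(b) the nearest-rank method: rank 6 → 6.3.
|7.02 − 6.3| = 0.72.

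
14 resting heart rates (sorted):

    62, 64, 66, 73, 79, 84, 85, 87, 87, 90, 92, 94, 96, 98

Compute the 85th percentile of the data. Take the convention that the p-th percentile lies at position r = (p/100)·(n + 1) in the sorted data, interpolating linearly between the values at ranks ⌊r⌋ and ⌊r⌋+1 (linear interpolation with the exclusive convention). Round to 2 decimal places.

95.50

n = 14.
r = (85/100)·(14 + 1) = 12.75.
Rank 12 is 94 and rank 13 is 96.
Interpolate: 94 + 0.75·(96 − 94) = 94 + 0.75·2 = 95.5.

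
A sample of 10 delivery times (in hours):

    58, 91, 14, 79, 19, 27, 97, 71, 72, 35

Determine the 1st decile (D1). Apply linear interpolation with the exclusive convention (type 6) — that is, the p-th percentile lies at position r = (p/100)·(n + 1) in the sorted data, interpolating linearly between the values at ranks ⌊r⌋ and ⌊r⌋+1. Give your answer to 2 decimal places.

Sorted: 14, 19, 27, 35, 58, 71, 72, 79, 91, 97.
n = 10.
r = (10/100)·(10 + 1) = 1.1.
Rank 1 is 14 and rank 2 is 19.
Interpolate: 14 + 0.1·(19 − 14) = 14 + 0.1·5 = 14.5.

14.50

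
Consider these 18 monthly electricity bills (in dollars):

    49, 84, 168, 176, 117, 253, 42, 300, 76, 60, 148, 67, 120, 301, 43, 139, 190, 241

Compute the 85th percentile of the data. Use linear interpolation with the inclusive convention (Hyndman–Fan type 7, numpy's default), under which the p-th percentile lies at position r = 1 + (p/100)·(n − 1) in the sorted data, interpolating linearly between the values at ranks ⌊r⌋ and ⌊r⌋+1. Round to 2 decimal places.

Sorted: 42, 43, 49, 60, 67, 76, 84, 117, 120, 139, 148, 168, 176, 190, 241, 253, 300, 301.
n = 18.
r = 1 + (85/100)·(18 − 1) = 1 + 14.45 = 15.45.
Rank 15 is 241 and rank 16 is 253.
Interpolate: 241 + 0.45·(253 − 241) = 241 + 0.45·12 = 246.4.

246.40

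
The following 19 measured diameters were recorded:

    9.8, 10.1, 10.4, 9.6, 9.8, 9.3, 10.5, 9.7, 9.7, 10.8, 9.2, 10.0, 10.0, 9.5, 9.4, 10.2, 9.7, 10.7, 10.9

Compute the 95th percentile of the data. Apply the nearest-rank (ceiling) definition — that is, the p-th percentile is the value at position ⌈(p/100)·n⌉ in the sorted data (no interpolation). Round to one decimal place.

Sorted: 9.2, 9.3, 9.4, 9.5, 9.6, 9.7, 9.7, 9.7, 9.8, 9.8, 10.0, 10.0, 10.1, 10.2, 10.4, 10.5, 10.7, 10.8, 10.9.
n = 19.
Position = ⌈95/100 · 19⌉ = ⌈18.05⌉ = 19.
The value at rank 19 is 10.9.

10.9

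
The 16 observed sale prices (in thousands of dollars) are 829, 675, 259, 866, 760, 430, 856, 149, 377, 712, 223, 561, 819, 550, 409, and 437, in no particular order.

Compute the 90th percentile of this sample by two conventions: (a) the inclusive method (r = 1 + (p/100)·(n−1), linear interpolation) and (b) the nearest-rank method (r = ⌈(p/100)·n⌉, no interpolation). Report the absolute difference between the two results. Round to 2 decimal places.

13.50

Sorted: 149, 223, 259, 377, 409, 430, 437, 550, 561, 675, 712, 760, 819, 829, 856, 866.
n = 16.
(a) r = 14.5; between ranks 14 (829) and 15 (856): 842.5.
(b) the nearest-rank method: rank 15 → 856.
|842.5 − 856| = 13.5.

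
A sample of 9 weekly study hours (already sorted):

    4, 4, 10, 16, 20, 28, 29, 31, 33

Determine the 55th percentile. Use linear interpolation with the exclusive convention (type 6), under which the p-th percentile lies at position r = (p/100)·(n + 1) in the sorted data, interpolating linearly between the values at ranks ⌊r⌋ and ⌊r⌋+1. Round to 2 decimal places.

24.00

n = 9.
r = (55/100)·(9 + 1) = 5.5.
Rank 5 is 20 and rank 6 is 28.
Interpolate: 20 + 0.5·(28 − 20) = 20 + 0.5·8 = 24.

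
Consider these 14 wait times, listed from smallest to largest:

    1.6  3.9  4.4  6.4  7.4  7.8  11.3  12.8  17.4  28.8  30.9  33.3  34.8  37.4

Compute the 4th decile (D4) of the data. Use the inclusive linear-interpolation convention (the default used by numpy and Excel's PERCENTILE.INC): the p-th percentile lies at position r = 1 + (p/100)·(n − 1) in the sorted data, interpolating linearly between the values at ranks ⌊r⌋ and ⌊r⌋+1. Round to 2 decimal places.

n = 14.
r = 1 + (40/100)·(14 − 1) = 1 + 5.2 = 6.2.
Rank 6 is 7.8 and rank 7 is 11.3.
Interpolate: 7.8 + 0.2·(11.3 − 7.8) = 7.8 + 0.2·3.5 = 8.5.

8.50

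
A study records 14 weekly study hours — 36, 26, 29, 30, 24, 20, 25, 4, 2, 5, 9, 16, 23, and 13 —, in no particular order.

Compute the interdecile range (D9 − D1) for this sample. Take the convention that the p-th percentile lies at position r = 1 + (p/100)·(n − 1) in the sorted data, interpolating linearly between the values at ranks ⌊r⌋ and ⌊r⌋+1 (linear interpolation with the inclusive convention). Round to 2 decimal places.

Sorted: 2, 4, 5, 9, 13, 16, 20, 23, 24, 25, 26, 29, 30, 36.
n = 14.
P10: r = 2.3; ranks 2–3 are 4, 5; interpolating gives 4.3.
P90: r = 12.7; ranks 12–13 are 29, 30; interpolating gives 29.7.
Difference: 29.7 − 4.3 = 25.4.

25.40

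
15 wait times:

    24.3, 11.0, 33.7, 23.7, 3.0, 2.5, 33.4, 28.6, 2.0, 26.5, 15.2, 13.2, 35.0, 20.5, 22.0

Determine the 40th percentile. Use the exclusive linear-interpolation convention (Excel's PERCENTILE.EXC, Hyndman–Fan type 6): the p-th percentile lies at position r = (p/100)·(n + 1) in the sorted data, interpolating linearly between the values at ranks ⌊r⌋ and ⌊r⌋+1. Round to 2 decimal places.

Sorted: 2.0, 2.5, 3.0, 11.0, 13.2, 15.2, 20.5, 22.0, 23.7, 24.3, 26.5, 28.6, 33.4, 33.7, 35.0.
n = 15.
r = (40/100)·(15 + 1) = 6.4.
Rank 6 is 15.2 and rank 7 is 20.5.
Interpolate: 15.2 + 0.4·(20.5 − 15.2) = 15.2 + 0.4·5.3 = 17.32.

17.32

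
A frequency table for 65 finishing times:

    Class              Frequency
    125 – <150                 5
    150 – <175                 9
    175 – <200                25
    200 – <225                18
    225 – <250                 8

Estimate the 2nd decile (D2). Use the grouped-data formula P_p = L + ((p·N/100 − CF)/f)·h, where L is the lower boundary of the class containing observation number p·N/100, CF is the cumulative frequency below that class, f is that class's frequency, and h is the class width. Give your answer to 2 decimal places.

172.22

N = 65; target position k = 20/100 · 65 = 13.
Cumulative frequencies: 5, 14, 39, 57, 65.
Observation 13 falls in the class 150 – <175.
L = 150, CF = 5, f = 9, h = 25.
P20 = 150 + ((13 − 5)/9)·25 = 150 + 22.2222 = 172.222.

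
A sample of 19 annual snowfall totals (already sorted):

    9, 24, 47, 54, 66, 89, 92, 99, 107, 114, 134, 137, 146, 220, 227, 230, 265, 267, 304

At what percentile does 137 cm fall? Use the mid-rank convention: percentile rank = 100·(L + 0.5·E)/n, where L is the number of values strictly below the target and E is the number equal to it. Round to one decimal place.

Count below 137: L = 11; count equal: E = 1; n = 19.
Percentile rank = 100·(11 + 0.5·1)/19 = 100·11.5/19 = 60.53.

60.5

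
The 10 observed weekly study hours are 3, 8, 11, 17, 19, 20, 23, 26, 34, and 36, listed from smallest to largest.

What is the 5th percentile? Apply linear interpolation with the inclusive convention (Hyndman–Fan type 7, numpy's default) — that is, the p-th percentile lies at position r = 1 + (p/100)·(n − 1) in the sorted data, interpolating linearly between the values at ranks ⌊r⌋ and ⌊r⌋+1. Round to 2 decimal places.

5.25

n = 10.
r = 1 + (5/100)·(10 − 1) = 1 + 0.45 = 1.45.
Rank 1 is 3 and rank 2 is 8.
Interpolate: 3 + 0.45·(8 − 3) = 3 + 0.45·5 = 5.25.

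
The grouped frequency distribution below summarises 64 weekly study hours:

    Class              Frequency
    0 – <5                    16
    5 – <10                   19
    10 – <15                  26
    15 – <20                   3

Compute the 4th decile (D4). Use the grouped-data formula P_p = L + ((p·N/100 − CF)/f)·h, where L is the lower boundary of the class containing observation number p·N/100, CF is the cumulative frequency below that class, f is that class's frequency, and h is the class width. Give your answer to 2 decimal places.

7.53

N = 64; target position k = 40/100 · 64 = 25.6.
Cumulative frequencies: 16, 35, 61, 64.
Observation 25.6 falls in the class 5 – <10.
L = 5, CF = 16, f = 19, h = 5.
P40 = 5 + ((25.6 − 16)/19)·5 = 5 + 2.52632 = 7.52632.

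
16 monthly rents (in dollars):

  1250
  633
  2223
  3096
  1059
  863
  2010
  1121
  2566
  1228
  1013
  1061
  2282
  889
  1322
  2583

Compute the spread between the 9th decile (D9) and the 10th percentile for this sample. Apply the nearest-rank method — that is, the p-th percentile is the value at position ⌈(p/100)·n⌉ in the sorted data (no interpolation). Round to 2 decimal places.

Sorted: 633, 863, 889, 1013, 1059, 1061, 1121, 1228, 1250, 1322, 2010, 2223, 2282, 2566, 2583, 3096.
n = 16.
P10: rank ⌈10/100·16⌉ = 2 → 863.
P90: rank ⌈90/100·16⌉ = 15 → 2583.
Difference: 2583 − 863 = 1720.

1720.00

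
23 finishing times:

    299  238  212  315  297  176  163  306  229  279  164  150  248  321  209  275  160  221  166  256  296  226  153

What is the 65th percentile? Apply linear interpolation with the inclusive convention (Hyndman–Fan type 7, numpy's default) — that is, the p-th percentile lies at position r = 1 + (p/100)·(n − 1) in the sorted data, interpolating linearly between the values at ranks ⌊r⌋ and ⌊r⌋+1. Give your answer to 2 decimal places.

Sorted: 150, 153, 160, 163, 164, 166, 176, 209, 212, 221, 226, 229, 238, 248, 256, 275, 279, 296, 297, 299, 306, 315, 321.
n = 23.
r = 1 + (65/100)·(23 − 1) = 1 + 14.3 = 15.3.
Rank 15 is 256 and rank 16 is 275.
Interpolate: 256 + 0.3·(275 − 256) = 256 + 0.3·19 = 261.7.

261.70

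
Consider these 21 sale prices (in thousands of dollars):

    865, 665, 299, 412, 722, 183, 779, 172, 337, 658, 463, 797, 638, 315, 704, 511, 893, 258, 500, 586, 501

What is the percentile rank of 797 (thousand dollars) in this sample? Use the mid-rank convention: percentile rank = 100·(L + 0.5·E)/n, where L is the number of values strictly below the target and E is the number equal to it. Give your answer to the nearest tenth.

Sorted: 172, 183, 258, 299, 315, 337, 412, 463, 500, 501, 511, 586, 638, 658, 665, 704, 722, 779, 797, 865, 893.
Count below 797: L = 18; count equal: E = 1; n = 21.
Percentile rank = 100·(18 + 0.5·1)/21 = 100·18.5/21 = 88.1.

88.1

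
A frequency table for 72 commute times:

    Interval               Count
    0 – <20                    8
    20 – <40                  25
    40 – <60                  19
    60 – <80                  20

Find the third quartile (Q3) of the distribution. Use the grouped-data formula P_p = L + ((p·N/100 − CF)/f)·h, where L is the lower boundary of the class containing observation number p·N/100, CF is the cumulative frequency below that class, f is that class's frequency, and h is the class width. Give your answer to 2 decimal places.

N = 72; target position k = 75/100 · 72 = 54.
Cumulative frequencies: 8, 33, 52, 72.
Observation 54 falls in the class 60 – <80.
L = 60, CF = 52, f = 20, h = 20.
P75 = 60 + ((54 − 52)/20)·20 = 60 + 2 = 62.

62.00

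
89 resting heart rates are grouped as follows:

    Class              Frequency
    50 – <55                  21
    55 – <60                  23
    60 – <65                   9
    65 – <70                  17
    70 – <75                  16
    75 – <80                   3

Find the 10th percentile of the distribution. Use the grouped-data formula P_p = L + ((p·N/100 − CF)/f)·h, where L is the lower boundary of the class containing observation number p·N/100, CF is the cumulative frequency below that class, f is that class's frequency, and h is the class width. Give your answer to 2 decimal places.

N = 89; target position k = 10/100 · 89 = 8.9.
Cumulative frequencies: 21, 44, 53, 70, 86, 89.
Observation 8.9 falls in the class 50 – <55.
L = 50, CF = 0, f = 21, h = 5.
P10 = 50 + ((8.9 − 0)/21)·5 = 50 + 2.11905 = 52.119.

52.12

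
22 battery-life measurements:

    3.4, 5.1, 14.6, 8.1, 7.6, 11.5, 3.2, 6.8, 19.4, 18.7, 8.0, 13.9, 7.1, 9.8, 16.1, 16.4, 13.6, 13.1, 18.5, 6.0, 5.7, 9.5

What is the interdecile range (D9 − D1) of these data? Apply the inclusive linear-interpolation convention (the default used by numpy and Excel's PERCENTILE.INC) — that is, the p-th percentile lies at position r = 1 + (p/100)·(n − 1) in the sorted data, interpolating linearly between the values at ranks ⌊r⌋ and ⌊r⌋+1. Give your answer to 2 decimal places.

13.13

Sorted: 3.2, 3.4, 5.1, 5.7, 6.0, 6.8, 7.1, 7.6, 8.0, 8.1, 9.5, 9.8, 11.5, 13.1, 13.6, 13.9, 14.6, 16.1, 16.4, 18.5, 18.7, 19.4.
n = 22.
P10: r = 3.1; ranks 3–4 are 5.1, 5.7; interpolating gives 5.16.
P90: r = 19.9; ranks 19–20 are 16.4, 18.5; interpolating gives 18.29.
Difference: 18.29 − 5.16 = 13.13.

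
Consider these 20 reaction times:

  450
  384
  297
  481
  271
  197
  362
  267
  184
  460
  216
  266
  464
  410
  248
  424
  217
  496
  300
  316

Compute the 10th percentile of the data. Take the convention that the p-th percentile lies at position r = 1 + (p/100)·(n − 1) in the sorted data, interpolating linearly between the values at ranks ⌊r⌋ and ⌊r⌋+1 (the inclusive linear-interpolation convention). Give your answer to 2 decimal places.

214.10

Sorted: 184, 197, 216, 217, 248, 266, 267, 271, 297, 300, 316, 362, 384, 410, 424, 450, 460, 464, 481, 496.
n = 20.
r = 1 + (10/100)·(20 − 1) = 1 + 1.9 = 2.9.
Rank 2 is 197 and rank 3 is 216.
Interpolate: 197 + 0.9·(216 − 197) = 197 + 0.9·19 = 214.1.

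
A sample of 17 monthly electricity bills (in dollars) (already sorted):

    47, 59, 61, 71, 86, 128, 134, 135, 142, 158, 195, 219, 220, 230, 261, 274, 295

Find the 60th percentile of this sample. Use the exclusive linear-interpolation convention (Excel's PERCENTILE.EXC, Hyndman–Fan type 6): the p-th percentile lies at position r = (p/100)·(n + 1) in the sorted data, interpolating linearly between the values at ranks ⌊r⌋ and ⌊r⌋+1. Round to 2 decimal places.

187.60

n = 17.
r = (60/100)·(17 + 1) = 10.8.
Rank 10 is 158 and rank 11 is 195.
Interpolate: 158 + 0.8·(195 − 158) = 158 + 0.8·37 = 187.6.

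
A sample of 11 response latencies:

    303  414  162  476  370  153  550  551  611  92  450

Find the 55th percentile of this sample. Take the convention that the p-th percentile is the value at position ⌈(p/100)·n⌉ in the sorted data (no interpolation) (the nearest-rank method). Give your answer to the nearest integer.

Sorted: 92, 153, 162, 303, 370, 414, 450, 476, 550, 551, 611.
n = 11.
Position = ⌈55/100 · 11⌉ = ⌈6.05⌉ = 7.
The value at rank 7 is 450.

450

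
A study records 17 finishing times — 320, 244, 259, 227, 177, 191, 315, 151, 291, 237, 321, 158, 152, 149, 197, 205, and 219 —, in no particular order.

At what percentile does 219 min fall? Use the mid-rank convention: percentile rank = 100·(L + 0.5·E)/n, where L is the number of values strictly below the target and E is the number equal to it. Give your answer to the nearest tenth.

50.0

Sorted: 149, 151, 152, 158, 177, 191, 197, 205, 219, 227, 237, 244, 259, 291, 315, 320, 321.
Count below 219: L = 8; count equal: E = 1; n = 17.
Percentile rank = 100·(8 + 0.5·1)/17 = 100·8.5/17 = 50.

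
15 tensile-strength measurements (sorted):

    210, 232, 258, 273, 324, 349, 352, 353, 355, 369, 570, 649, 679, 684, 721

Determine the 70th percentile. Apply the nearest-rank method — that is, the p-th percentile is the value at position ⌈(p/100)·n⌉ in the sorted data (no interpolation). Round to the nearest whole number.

n = 15.
Position = ⌈70/100 · 15⌉ = ⌈10.5⌉ = 11.
The value at rank 11 is 570.

570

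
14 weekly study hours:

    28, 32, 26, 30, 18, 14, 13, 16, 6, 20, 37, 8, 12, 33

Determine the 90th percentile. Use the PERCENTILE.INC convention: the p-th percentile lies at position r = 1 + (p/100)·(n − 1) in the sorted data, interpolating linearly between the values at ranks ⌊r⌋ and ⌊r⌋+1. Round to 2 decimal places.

32.70

Sorted: 6, 8, 12, 13, 14, 16, 18, 20, 26, 28, 30, 32, 33, 37.
n = 14.
r = 1 + (90/100)·(14 − 1) = 1 + 11.7 = 12.7.
Rank 12 is 32 and rank 13 is 33.
Interpolate: 32 + 0.7·(33 − 32) = 32 + 0.7·1 = 32.7.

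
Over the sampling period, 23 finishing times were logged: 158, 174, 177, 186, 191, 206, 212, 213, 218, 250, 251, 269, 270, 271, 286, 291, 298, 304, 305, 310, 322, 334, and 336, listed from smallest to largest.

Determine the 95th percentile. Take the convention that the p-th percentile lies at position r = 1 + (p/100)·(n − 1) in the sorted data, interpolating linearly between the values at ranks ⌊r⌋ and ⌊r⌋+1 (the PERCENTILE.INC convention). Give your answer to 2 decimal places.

332.80

n = 23.
r = 1 + (95/100)·(23 − 1) = 1 + 20.9 = 21.9.
Rank 21 is 322 and rank 22 is 334.
Interpolate: 322 + 0.9·(334 − 322) = 322 + 0.9·12 = 332.8.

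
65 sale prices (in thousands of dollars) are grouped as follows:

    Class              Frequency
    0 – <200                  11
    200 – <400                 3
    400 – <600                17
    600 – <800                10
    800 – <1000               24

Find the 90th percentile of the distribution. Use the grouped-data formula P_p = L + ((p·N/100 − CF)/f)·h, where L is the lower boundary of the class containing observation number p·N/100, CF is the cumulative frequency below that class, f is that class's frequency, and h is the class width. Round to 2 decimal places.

945.83

N = 65; target position k = 90/100 · 65 = 58.5.
Cumulative frequencies: 11, 14, 31, 41, 65.
Observation 58.5 falls in the class 800 – <1000.
L = 800, CF = 41, f = 24, h = 200.
P90 = 800 + ((58.5 − 41)/24)·200 = 800 + 145.833 = 945.833.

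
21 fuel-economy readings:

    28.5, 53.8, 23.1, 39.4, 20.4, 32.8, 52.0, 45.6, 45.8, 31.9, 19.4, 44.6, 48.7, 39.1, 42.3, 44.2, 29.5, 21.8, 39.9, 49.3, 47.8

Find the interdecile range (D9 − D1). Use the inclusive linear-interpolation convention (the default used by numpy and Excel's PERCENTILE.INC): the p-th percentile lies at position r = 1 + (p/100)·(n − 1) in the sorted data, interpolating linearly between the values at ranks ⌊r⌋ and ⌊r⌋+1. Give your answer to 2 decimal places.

27.50

Sorted: 19.4, 20.4, 21.8, 23.1, 28.5, 29.5, 31.9, 32.8, 39.1, 39.4, 39.9, 42.3, 44.2, 44.6, 45.6, 45.8, 47.8, 48.7, 49.3, 52.0, 53.8.
n = 21.
P10: r = 3 (integer) → 21.8.
P90: r = 19 (integer) → 49.3.
Difference: 49.3 − 21.8 = 27.5.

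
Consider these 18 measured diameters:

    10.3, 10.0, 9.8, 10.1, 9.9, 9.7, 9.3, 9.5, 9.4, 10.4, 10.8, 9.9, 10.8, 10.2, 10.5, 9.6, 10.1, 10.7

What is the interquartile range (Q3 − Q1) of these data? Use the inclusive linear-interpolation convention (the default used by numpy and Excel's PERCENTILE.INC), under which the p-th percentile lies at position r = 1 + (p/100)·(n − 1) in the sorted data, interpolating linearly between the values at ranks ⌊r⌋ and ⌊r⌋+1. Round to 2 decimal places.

0.65

Sorted: 9.3, 9.4, 9.5, 9.6, 9.7, 9.8, 9.9, 9.9, 10.0, 10.1, 10.1, 10.2, 10.3, 10.4, 10.5, 10.7, 10.8, 10.8.
n = 18.
P25: r = 5.25; ranks 5–6 are 9.7, 9.8; interpolating gives 9.725.
P75: r = 13.75; ranks 13–14 are 10.3, 10.4; interpolating gives 10.375.
Difference: 10.375 − 9.725 = 0.65.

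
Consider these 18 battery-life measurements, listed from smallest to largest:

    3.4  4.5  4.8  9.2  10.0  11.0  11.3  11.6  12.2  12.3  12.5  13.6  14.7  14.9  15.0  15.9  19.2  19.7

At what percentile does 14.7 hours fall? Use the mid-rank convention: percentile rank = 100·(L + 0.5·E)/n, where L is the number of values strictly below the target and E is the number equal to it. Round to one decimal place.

69.4

Count below 14.7: L = 12; count equal: E = 1; n = 18.
Percentile rank = 100·(12 + 0.5·1)/18 = 100·12.5/18 = 69.44.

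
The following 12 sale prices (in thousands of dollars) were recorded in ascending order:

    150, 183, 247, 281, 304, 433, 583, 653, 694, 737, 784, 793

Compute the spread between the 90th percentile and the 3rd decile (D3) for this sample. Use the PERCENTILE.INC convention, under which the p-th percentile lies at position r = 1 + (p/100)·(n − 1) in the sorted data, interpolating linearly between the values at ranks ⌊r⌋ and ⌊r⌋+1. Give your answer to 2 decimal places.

491.40

n = 12.
P30: r = 4.3; ranks 4–5 are 281, 304; interpolating gives 287.9.
P90: r = 10.9; ranks 10–11 are 737, 784; interpolating gives 779.3.
Difference: 779.3 − 287.9 = 491.4.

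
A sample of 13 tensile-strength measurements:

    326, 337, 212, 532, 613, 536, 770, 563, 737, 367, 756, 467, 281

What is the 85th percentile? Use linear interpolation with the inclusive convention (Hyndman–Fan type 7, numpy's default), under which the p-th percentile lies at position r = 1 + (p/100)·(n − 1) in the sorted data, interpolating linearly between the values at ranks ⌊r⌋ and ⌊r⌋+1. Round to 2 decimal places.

740.80

Sorted: 212, 281, 326, 337, 367, 467, 532, 536, 563, 613, 737, 756, 770.
n = 13.
r = 1 + (85/100)·(13 − 1) = 1 + 10.2 = 11.2.
Rank 11 is 737 and rank 12 is 756.
Interpolate: 737 + 0.2·(756 − 737) = 737 + 0.2·19 = 740.8.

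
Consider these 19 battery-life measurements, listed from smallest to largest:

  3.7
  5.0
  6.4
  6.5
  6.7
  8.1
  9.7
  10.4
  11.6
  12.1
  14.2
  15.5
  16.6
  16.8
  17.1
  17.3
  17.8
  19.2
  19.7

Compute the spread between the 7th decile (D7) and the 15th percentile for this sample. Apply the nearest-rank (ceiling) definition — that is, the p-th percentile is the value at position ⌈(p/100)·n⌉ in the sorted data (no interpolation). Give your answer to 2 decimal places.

10.40

n = 19.
P15: rank ⌈15/100·19⌉ = 3 → 6.4.
P70: rank ⌈70/100·19⌉ = 14 → 16.8.
Difference: 16.8 − 6.4 = 10.4.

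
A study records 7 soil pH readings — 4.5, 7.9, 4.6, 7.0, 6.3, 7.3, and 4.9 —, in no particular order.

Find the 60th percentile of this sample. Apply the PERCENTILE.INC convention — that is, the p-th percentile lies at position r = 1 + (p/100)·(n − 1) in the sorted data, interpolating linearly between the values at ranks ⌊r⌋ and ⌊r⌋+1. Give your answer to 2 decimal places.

6.72

Sorted: 4.5, 4.6, 4.9, 6.3, 7.0, 7.3, 7.9.
n = 7.
r = 1 + (60/100)·(7 − 1) = 1 + 3.6 = 4.6.
Rank 4 is 6.3 and rank 5 is 7.0.
Interpolate: 6.3 + 0.6·(7.0 − 6.3) = 6.3 + 0.6·0.7 = 6.72.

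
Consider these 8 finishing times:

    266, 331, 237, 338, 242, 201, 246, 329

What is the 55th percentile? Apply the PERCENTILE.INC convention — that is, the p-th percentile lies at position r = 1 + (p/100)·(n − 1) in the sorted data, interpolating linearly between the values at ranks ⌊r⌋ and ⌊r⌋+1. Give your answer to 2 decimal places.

263.00

Sorted: 201, 237, 242, 246, 266, 329, 331, 338.
n = 8.
r = 1 + (55/100)·(8 − 1) = 1 + 3.85 = 4.85.
Rank 4 is 246 and rank 5 is 266.
Interpolate: 246 + 0.85·(266 − 246) = 246 + 0.85·20 = 263.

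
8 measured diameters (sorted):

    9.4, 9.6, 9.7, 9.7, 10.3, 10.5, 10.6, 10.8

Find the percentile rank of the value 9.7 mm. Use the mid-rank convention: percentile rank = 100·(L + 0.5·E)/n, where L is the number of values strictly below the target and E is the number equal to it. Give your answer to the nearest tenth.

37.5

Count below 9.7: L = 2; count equal: E = 2; n = 8.
Percentile rank = 100·(2 + 0.5·2)/8 = 100·3/8 = 37.5.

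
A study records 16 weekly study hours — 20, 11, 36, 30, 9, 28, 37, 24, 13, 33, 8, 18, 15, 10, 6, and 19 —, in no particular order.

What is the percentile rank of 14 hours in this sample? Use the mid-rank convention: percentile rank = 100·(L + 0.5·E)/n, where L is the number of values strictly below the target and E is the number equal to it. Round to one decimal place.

Sorted: 6, 8, 9, 10, 11, 13, 15, 18, 19, 20, 24, 28, 30, 33, 36, 37.
Count below 14: L = 6; count equal: E = 0; n = 16.
Percentile rank = 100·(6 + 0.5·0)/16 = 100·6/16 = 37.5.

37.5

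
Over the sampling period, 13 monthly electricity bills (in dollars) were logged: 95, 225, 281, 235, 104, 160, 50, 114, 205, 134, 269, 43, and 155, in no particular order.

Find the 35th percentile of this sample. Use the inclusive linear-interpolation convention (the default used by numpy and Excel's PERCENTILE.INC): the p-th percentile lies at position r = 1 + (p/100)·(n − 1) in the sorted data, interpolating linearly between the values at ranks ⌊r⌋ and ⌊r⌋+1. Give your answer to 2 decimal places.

118.00

Sorted: 43, 50, 95, 104, 114, 134, 155, 160, 205, 225, 235, 269, 281.
n = 13.
r = 1 + (35/100)·(13 − 1) = 1 + 4.2 = 5.2.
Rank 5 is 114 and rank 6 is 134.
Interpolate: 114 + 0.2·(134 − 114) = 114 + 0.2·20 = 118.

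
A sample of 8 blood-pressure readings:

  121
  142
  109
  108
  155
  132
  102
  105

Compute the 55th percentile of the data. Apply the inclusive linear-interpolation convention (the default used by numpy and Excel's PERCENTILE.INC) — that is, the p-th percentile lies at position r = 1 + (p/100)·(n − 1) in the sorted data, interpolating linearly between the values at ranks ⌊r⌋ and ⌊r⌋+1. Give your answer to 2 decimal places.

119.20

Sorted: 102, 105, 108, 109, 121, 132, 142, 155.
n = 8.
r = 1 + (55/100)·(8 − 1) = 1 + 3.85 = 4.85.
Rank 4 is 109 and rank 5 is 121.
Interpolate: 109 + 0.85·(121 − 109) = 109 + 0.85·12 = 119.2.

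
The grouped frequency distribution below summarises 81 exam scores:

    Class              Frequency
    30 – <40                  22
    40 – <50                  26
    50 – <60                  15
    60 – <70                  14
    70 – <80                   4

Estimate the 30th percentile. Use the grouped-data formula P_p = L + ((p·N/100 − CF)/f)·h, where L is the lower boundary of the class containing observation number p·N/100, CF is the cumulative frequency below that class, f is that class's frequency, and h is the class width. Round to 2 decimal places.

N = 81; target position k = 30/100 · 81 = 24.3.
Cumulative frequencies: 22, 48, 63, 77, 81.
Observation 24.3 falls in the class 40 – <50.
L = 40, CF = 22, f = 26, h = 10.
P30 = 40 + ((24.3 − 22)/26)·10 = 40 + 0.884615 = 40.8846.

40.88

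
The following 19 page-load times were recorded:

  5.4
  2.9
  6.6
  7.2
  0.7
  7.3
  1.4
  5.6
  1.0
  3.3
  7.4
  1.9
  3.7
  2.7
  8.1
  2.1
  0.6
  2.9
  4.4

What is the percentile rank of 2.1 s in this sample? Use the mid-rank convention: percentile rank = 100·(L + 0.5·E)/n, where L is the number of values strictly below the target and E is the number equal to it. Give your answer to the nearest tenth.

28.9

Sorted: 0.6, 0.7, 1.0, 1.4, 1.9, 2.1, 2.7, 2.9, 2.9, 3.3, 3.7, 4.4, 5.4, 5.6, 6.6, 7.2, 7.3, 7.4, 8.1.
Count below 2.1: L = 5; count equal: E = 1; n = 19.
Percentile rank = 100·(5 + 0.5·1)/19 = 100·5.5/19 = 28.95.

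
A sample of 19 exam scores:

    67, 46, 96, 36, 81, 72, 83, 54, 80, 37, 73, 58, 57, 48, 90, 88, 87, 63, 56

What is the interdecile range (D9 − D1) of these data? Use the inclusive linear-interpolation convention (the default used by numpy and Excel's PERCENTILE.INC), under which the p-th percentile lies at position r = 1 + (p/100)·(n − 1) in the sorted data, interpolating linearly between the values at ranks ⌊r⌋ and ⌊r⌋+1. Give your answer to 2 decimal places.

44.20

Sorted: 36, 37, 46, 48, 54, 56, 57, 58, 63, 67, 72, 73, 80, 81, 83, 87, 88, 90, 96.
n = 19.
P10: r = 2.8; ranks 2–3 are 37, 46; interpolating gives 44.2.
P90: r = 17.2; ranks 17–18 are 88, 90; interpolating gives 88.4.
Difference: 88.4 − 44.2 = 44.2.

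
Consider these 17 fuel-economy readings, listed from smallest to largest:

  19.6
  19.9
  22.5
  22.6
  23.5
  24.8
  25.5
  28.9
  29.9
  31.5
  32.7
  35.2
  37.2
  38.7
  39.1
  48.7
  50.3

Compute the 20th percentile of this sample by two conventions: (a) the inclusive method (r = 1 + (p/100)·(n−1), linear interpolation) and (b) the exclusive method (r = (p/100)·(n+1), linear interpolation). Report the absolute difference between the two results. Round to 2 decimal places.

n = 17.
(a) r = 4.2; between ranks 4 (22.6) and 5 (23.5): 22.78.
(b) r = 3.6; between ranks 3 (22.5) and 4 (22.6): 22.56.
|22.78 − 22.56| = 0.22.

0.22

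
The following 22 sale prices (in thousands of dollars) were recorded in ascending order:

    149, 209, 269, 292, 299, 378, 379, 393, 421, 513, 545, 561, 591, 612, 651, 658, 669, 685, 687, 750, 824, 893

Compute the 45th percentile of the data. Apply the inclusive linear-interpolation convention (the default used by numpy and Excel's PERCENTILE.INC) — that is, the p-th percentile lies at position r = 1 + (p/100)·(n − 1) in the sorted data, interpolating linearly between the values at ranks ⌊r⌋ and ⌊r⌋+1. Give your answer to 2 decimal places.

527.40

n = 22.
r = 1 + (45/100)·(22 − 1) = 1 + 9.45 = 10.45.
Rank 10 is 513 and rank 11 is 545.
Interpolate: 513 + 0.45·(545 − 513) = 513 + 0.45·32 = 527.4.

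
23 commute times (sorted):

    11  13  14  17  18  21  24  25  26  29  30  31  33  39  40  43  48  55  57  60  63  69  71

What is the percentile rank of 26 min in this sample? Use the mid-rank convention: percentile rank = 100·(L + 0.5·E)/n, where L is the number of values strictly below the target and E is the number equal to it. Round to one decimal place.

37.0

Count below 26: L = 8; count equal: E = 1; n = 23.
Percentile rank = 100·(8 + 0.5·1)/23 = 100·8.5/23 = 36.96.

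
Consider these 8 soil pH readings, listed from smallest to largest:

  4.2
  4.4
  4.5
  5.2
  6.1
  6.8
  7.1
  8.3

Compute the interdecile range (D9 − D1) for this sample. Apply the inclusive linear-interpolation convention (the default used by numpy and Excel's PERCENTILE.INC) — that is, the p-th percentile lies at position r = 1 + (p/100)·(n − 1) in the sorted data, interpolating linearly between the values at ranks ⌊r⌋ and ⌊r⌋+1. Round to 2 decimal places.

3.12

n = 8.
P10: r = 1.7; ranks 1–2 are 4.2, 4.4; interpolating gives 4.34.
P90: r = 7.3; ranks 7–8 are 7.1, 8.3; interpolating gives 7.46.
Difference: 7.46 − 4.34 = 3.12.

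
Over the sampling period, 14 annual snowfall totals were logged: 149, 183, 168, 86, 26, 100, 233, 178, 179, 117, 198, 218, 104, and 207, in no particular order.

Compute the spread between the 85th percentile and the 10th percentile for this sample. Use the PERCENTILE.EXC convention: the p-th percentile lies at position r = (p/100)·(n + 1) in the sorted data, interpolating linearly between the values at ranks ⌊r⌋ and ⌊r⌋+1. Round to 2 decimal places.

Sorted: 26, 86, 100, 104, 117, 149, 168, 178, 179, 183, 198, 207, 218, 233.
n = 14.
P10: r = 1.5; ranks 1–2 are 26, 86; interpolating gives 56.
P85: r = 12.75; ranks 12–13 are 207, 218; interpolating gives 215.25.
Difference: 215.25 − 56 = 159.25.

159.25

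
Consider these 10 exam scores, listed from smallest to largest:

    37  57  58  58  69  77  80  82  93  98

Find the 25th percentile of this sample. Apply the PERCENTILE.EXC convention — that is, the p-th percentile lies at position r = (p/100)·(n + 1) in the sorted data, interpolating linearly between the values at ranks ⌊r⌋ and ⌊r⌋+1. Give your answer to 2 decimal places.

57.75

n = 10.
r = (25/100)·(10 + 1) = 2.75.
Rank 2 is 57 and rank 3 is 58.
Interpolate: 57 + 0.75·(58 − 57) = 57 + 0.75·1 = 57.75.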